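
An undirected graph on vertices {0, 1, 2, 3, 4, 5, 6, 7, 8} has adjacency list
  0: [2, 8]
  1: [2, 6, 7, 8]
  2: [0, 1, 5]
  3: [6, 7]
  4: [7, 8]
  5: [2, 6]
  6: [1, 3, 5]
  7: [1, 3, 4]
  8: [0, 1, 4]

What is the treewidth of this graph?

A width-3 tree decomposition is:
Bags: B1 = {0, 4, 7, 8}  B2 = {0, 1, 7, 8}  B3 = {0, 1, 2, 7}  B4 = {1, 2, 3, 7}  B5 = {1, 2, 3, 6}  B6 = {2, 3, 5, 6}
Tree: B1–B2, B2–B3, B3–B4, B4–B5, B5–B6
Each bag holds 4 vertices, so the decomposition has width 3, which upper-bounds the treewidth. For the lower bound: the 4 vertex sets {0,4,8}, {7}, {1}, {2,3,5,6} are disjoint, each induces a connected subgraph, and every pair is joined by at least one edge of G. Contracting each set to a single vertex therefore yields K_{4} as a minor, and since treewidth is minor-monotone, tw(G) ≥ tw(K_{4}) = 3. Therefore the treewidth is 3.

3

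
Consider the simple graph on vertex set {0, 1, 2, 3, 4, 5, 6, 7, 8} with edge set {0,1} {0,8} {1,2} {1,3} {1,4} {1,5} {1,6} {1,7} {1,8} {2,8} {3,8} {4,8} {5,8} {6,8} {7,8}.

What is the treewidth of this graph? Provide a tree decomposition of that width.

Treewidth 2.
One such decomposition:
Bags: B1 = {1, 5, 8}  B2 = {1, 7, 8}  B3 = {1, 3, 8}  B4 = {1, 6, 8}  B5 = {1, 2, 8}  B6 = {0, 1, 8}  B7 = {1, 4, 8}
Tree: B1–B2, B1–B3, B3–B4, B1–B5, B4–B6, B5–B7

The largest bag has 3 vertices, giving width 2; this decomposition certifies tw(G) ≤ 2. On the other hand G contains the 3-clique {0, 1, 8}. A clique must lie in a single bag of any decomposition, so no decomposition can have width below 2. Therefore the treewidth is 2.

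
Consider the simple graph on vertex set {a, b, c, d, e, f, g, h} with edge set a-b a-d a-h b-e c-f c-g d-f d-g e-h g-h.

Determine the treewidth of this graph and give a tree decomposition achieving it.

Each bag holds 3 vertices, so the decomposition has width 2, which upper-bounds the treewidth. The edges c–f–d–g–c form a cycle, so G is not a tree and its treewidth is at least 2. Hence tw(G) = 2 exactly.

Treewidth 2.
Bags: B1 = {c, f, g}  B2 = {d, f, g}  B3 = {d, g, h}  B4 = {a, d, h}  B5 = {a, e, h}  B6 = {a, b, e}
Tree: B1–B2, B2–B3, B3–B4, B4–B5, B5–B6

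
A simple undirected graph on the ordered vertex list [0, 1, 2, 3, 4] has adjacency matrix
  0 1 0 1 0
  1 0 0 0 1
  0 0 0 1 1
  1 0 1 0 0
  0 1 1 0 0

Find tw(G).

2

A width-2 tree decomposition is:
Bags: B1 = {0, 1, 4}  B2 = {0, 3, 4}  B3 = {2, 3, 4}
Tree: B1–B2, B2–B3
Each bag holds 3 vertices, so the decomposition has width 2, which upper-bounds the treewidth. Since 4–1–0–3–2–4 is a cycle in G, G is not acyclic. Forests are exactly the graphs of treewidth ≤ 1, so tw(G) ≥ 2. The upper and lower bounds meet at 2, so that is the treewidth.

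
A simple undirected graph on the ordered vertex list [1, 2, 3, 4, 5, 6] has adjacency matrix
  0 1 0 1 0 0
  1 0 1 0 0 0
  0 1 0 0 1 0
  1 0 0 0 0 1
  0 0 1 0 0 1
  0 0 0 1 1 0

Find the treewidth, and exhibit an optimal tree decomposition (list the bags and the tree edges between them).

Each bag holds 3 vertices, so the decomposition has width 2, which upper-bounds the treewidth. The edges 1–4–6–5–3–2–1 form a cycle, so G is not a tree and its treewidth is at least 2. The upper and lower bounds meet at 2, so that is the treewidth.

Treewidth 2.
One optimal decomposition is:
Bags: B1 = {1, 4, 6}  B2 = {1, 5, 6}  B3 = {1, 3, 5}  B4 = {1, 2, 3}
Tree: B1–B2, B2–B3, B3–B4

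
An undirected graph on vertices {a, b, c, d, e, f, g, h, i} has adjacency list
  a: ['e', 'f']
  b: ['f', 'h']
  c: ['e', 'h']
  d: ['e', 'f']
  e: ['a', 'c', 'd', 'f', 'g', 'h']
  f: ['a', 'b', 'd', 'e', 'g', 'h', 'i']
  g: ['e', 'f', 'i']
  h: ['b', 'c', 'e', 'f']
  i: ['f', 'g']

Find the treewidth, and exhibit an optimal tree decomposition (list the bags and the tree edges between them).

Each bag holds 3 vertices, so the decomposition has width 2, which upper-bounds the treewidth. Conversely, {c, e, h} is a clique of size 3, and the vertices of any clique must share a bag in every tree decomposition; so some bag has ≥ 3 vertices and tw(G) ≥ 2. Hence tw(G) = 2 exactly.

Treewidth 2.
One optimal decomposition is:
Bags: B1 = {e, f, g}  B2 = {e, f, h}  B3 = {a, e, f}  B4 = {c, e, h}  B5 = {f, g, i}  B6 = {b, f, h}  B7 = {d, e, f}
Tree: B1–B2, B2–B3, B2–B4, B1–B5, B2–B6, B1–B7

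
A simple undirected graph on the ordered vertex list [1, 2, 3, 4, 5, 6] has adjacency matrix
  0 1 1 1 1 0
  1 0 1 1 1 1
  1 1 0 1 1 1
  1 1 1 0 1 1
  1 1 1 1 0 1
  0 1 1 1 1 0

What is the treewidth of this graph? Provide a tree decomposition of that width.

Every bag has size at most 5, so the width is 5 − 1 = 4 and tw(G) ≤ 4. On the other hand G contains the 5-clique {1, 2, 3, 4, 5}. A clique must lie in a single bag of any decomposition, so no decomposition can have width below 4. Combining the bounds, tw(G) = 4.

Treewidth 4.
Bags: B1 = {1, 2, 3, 4, 5}  B2 = {2, 3, 4, 5, 6}
Tree: B1–B2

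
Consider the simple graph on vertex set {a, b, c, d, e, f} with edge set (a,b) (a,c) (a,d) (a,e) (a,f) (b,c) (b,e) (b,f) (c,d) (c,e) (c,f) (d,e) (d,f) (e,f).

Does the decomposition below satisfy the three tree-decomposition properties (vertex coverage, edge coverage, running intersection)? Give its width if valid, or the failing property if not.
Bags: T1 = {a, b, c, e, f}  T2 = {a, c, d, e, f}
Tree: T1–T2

Checking the three conditions: (i) the bags cover all of {a, b, c, d, e, f}; (ii) for each edge, some bag contains both endpoints; (iii) the bags containing any fixed vertex form a subtree. All hold, so the decomposition is valid with width 5 − 1 = 4.

Yes; width 4.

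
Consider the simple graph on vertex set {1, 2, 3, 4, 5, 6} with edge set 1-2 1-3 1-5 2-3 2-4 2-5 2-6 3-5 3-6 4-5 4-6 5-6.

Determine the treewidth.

3

A width-3 tree decomposition is:
Bags: B1 = {2, 4, 5, 6}  B2 = {2, 3, 5, 6}  B3 = {1, 2, 3, 5}
Tree: B1–B2, B2–B3
Each bag holds 4 vertices, so the decomposition has width 3, which upper-bounds the treewidth. On the other hand G contains the 4-clique {1, 2, 3, 5}. A clique must lie in a single bag of any decomposition, so no decomposition can have width below 3. Therefore the treewidth is 3.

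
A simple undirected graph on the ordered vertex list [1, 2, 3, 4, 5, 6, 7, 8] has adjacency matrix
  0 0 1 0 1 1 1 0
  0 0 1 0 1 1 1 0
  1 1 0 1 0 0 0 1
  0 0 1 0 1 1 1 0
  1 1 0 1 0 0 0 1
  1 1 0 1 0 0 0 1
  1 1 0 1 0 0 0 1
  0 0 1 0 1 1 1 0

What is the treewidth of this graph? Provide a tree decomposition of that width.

The largest bag has 5 vertices, giving width 4; this decomposition certifies tw(G) ≤ 4. For the lower bound: the 5 vertex sets {4,5}, {1,7}, {6,8}, {2}, {3} are disjoint, each induces a connected subgraph, and every pair is joined by at least one edge of G. Contracting each set to a single vertex therefore yields K_{5} as a minor, and since treewidth is minor-monotone, tw(G) ≥ tw(K_{5}) = 4. The upper and lower bounds meet at 4, so that is the treewidth.

Treewidth 4.
One such decomposition:
Bags: B1 = {1, 2, 4, 5, 8}  B2 = {1, 2, 4, 7, 8}  B3 = {1, 2, 4, 6, 8}  B4 = {1, 2, 3, 4, 8}
Tree: B1–B2, B2–B3, B3–B4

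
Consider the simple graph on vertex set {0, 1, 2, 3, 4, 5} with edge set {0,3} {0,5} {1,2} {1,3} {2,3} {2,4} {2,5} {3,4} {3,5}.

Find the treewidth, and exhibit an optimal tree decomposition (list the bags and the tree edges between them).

The largest bag has 3 vertices, giving width 2; this decomposition certifies tw(G) ≤ 2. For the lower bound, the 3 vertices {0, 3, 5} are pairwise adjacent, and any tree decomposition puts a clique entirely inside one bag — forcing width ≥ 2. The upper and lower bounds meet at 2, so that is the treewidth.

Treewidth 2.
One optimal decomposition is:
Bags: B1 = {0, 3, 5}  B2 = {2, 3, 5}  B3 = {2, 3, 4}  B4 = {1, 2, 3}
Tree: B1–B2, B2–B3, B2–B4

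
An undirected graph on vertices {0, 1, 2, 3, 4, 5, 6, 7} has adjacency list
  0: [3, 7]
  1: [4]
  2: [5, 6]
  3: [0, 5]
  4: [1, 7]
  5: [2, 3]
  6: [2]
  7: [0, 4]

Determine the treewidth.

1

A width-1 tree decomposition is:
Bags: B1 = {1, 4}  B2 = {4, 7}  B3 = {0, 7}  B4 = {0, 3}  B5 = {3, 5}  B6 = {2, 5}  B7 = {2, 6}
Tree: B1–B2, B2–B3, B3–B4, B4–B5, B5–B6, B6–B7
The largest bag has 2 vertices, giving width 1; this decomposition certifies tw(G) ≤ 1. G has an edge, so its treewidth is at least 1. Therefore the treewidth is 1.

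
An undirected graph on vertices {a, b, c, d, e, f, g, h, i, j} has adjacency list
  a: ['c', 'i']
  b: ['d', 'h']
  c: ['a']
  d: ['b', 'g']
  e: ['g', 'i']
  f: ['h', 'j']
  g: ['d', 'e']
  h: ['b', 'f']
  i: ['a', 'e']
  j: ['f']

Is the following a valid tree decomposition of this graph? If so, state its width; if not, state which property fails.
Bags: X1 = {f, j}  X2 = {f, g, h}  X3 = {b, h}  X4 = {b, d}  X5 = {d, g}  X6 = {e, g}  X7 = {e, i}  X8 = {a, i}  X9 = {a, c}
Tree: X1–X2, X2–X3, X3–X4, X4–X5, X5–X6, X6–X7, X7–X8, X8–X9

No — bags containing vertex g are not connected in the tree.

A tree decomposition must satisfy three properties: every vertex lies in some bag; for every edge, both endpoints lie together in some bag; and for every vertex, the bags containing it form a connected subtree. Here bags containing vertex g are not connected in the tree, so the decomposition is invalid.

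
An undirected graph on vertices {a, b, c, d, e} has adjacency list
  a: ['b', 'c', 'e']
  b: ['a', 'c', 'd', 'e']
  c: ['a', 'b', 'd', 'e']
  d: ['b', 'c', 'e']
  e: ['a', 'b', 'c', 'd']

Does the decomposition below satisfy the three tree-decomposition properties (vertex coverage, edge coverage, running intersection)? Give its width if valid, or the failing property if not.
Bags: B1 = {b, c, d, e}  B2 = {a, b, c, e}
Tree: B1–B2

Yes; width 3.

Every vertex of G appears in some bag (union = {a, b, c, d, e}); every edge is covered by a bag; and for each vertex v the set of bags containing v is connected in the bag tree. The decomposition is therefore valid. The largest bag has 4 vertices, so the width is 3.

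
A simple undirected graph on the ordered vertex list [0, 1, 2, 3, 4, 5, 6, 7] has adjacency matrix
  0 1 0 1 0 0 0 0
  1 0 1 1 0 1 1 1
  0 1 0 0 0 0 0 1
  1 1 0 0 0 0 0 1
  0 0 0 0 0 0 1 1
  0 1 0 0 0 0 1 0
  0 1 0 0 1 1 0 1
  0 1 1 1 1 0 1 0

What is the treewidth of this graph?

A width-2 tree decomposition is:
Bags: B1 = {1, 6, 7}  B2 = {1, 2, 7}  B3 = {4, 6, 7}  B4 = {1, 3, 7}  B5 = {0, 1, 3}  B6 = {1, 5, 6}
Tree: B1–B2, B1–B3, B1–B4, B4–B5, B1–B6
Each bag holds 3 vertices, so the decomposition has width 2, which upper-bounds the treewidth. For the lower bound, the 3 vertices {0, 1, 3} are pairwise adjacent, and any tree decomposition puts a clique entirely inside one bag — forcing width ≥ 2. The upper and lower bounds meet at 2, so that is the treewidth.

2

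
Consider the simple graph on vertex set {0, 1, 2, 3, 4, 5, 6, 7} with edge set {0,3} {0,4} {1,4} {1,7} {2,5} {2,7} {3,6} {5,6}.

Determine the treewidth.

2

A width-2 tree decomposition is:
Bags: B1 = {1, 4, 7}  B2 = {0, 4, 7}  B3 = {0, 3, 7}  B4 = {3, 6, 7}  B5 = {5, 6, 7}  B6 = {2, 5, 7}
Tree: B1–B2, B2–B3, B3–B4, B4–B5, B5–B6
The largest bag has 3 vertices, giving width 2; this decomposition certifies tw(G) ≤ 2. For the lower bound, G contains the cycle 7–1–4–0–3–6–5–2–7, so G is not a forest; only forests have treewidth ≤ 1, hence tw(G) ≥ 2. Hence tw(G) = 2 exactly.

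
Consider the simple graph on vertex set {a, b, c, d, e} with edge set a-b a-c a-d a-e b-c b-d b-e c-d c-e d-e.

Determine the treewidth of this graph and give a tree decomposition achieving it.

With just one bag of size 5, the width is 5 − 1 = 4, so tw(G) ≤ 4. For the lower bound, the 5 vertices {a, b, c, d, e} are pairwise adjacent, and any tree decomposition puts a clique entirely inside one bag — forcing width ≥ 4. Combining the bounds, tw(G) = 4.

Treewidth 4.
One such decomposition:
Bags: B1 = {a, b, c, d, e}
Tree: (single bag)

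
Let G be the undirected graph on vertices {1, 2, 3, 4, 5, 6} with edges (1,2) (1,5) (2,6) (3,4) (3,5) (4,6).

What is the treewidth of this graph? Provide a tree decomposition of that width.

The largest bag has 3 vertices, giving width 2; this decomposition certifies tw(G) ≤ 2. Since 4–6–2–1–5–3–4 is a cycle in G, G is not acyclic. Forests are exactly the graphs of treewidth ≤ 1, so tw(G) ≥ 2. Therefore the treewidth is 2.

Treewidth 2.
Bags: B1 = {2, 4, 6}  B2 = {1, 2, 4}  B3 = {1, 4, 5}  B4 = {3, 4, 5}
Tree: B1–B2, B2–B3, B3–B4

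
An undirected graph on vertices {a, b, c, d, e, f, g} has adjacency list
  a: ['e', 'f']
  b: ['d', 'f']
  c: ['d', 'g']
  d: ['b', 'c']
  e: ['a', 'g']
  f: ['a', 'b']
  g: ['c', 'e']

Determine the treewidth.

2

A width-2 tree decomposition is:
Bags: B1 = {b, d, f}  B2 = {a, d, f}  B3 = {a, d, e}  B4 = {d, e, g}  B5 = {c, d, g}
Tree: B1–B2, B2–B3, B3–B4, B4–B5
Every bag has size at most 3, so the width is 3 − 1 = 2 and tw(G) ≤ 2. For the lower bound, G contains the cycle d–b–f–a–e–g–c–d, so G is not a forest; only forests have treewidth ≤ 1, hence tw(G) ≥ 2. Combining the bounds, tw(G) = 2.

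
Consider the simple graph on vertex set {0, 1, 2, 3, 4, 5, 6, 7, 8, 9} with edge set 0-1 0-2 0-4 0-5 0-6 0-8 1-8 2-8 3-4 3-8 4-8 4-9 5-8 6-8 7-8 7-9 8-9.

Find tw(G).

A width-2 tree decomposition is:
Bags: B1 = {0, 4, 8}  B2 = {0, 2, 8}  B3 = {0, 1, 8}  B4 = {0, 6, 8}  B5 = {4, 8, 9}  B6 = {0, 5, 8}  B7 = {7, 8, 9}  B8 = {3, 4, 8}
Tree: B1–B2, B1–B3, B3–B4, B1–B5, B3–B6, B5–B7, B5–B8
Every bag has size at most 3, so the width is 3 − 1 = 2 and tw(G) ≤ 2. Conversely, {0, 1, 8} is a clique of size 3, and the vertices of any clique must share a bag in every tree decomposition; so some bag has ≥ 3 vertices and tw(G) ≥ 2. The upper and lower bounds meet at 2, so that is the treewidth.

2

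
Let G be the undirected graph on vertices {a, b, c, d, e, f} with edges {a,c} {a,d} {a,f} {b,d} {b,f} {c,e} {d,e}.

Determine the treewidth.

2

A width-2 tree decomposition is:
Bags: B1 = {c, d, e}  B2 = {a, c, d}  B3 = {a, b, d}  B4 = {a, b, f}
Tree: B1–B2, B2–B3, B3–B4
The largest bag has 3 vertices, giving width 2; this decomposition certifies tw(G) ≤ 2. The edges e–c–a–d–e form a cycle, so G is not a tree and its treewidth is at least 2. Combining the bounds, tw(G) = 2.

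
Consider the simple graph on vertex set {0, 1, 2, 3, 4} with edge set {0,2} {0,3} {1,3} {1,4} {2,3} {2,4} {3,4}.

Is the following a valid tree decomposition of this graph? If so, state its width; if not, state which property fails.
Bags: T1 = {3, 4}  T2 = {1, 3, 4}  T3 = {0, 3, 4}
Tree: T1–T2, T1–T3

A tree decomposition must satisfy three properties: every vertex lies in some bag; for every edge, both endpoints lie together in some bag; and for every vertex, the bags containing it form a connected subtree. Here vertex 2 appears in no bag, so the decomposition is invalid.

No — vertex 2 appears in no bag.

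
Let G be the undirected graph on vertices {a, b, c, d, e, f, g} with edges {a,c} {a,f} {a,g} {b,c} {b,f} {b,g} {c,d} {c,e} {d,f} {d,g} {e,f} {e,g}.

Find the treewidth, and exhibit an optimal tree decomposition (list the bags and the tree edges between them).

Each bag holds 4 vertices, so the decomposition has width 3, which upper-bounds the treewidth. For the lower bound: the 4 vertex sets {a,c}, {b,f}, {g}, {e} are disjoint, each induces a connected subgraph, and every pair is joined by at least one edge of G. Contracting each set to a single vertex therefore yields K_{4} as a minor, and since treewidth is minor-monotone, tw(G) ≥ tw(K_{4}) = 3. Hence tw(G) = 3 exactly.

Treewidth 3.
Bags: B1 = {a, c, f, g}  B2 = {b, c, f, g}  B3 = {c, e, f, g}  B4 = {c, d, f, g}
Tree: B1–B2, B2–B3, B3–B4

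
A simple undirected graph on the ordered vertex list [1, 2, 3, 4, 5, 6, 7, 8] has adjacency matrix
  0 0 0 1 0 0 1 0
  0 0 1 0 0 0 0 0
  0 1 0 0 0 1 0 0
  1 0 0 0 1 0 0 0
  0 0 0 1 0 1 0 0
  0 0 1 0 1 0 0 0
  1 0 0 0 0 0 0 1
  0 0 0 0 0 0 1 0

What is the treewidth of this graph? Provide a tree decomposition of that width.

Each bag holds 2 vertices, so the decomposition has width 1, which upper-bounds the treewidth. G has an edge, so its treewidth is at least 1. Combining the bounds, tw(G) = 1.

Treewidth 1.
Bags: B1 = {2, 3}  B2 = {3, 6}  B3 = {5, 6}  B4 = {4, 5}  B5 = {1, 4}  B6 = {1, 7}  B7 = {7, 8}
Tree: B1–B2, B2–B3, B3–B4, B4–B5, B5–B6, B6–B7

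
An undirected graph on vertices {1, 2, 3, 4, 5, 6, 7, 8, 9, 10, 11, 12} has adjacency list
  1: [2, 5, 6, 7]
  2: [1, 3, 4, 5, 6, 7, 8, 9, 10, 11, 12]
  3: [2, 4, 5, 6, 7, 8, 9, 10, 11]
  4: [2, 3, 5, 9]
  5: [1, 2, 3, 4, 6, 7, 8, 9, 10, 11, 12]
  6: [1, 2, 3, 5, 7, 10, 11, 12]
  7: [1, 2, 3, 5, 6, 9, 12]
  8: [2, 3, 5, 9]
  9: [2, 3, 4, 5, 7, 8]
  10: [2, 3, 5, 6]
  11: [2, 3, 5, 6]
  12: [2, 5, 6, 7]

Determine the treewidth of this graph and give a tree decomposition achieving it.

The largest bag has 5 vertices, giving width 4; this decomposition certifies tw(G) ≤ 4. Conversely, {1, 2, 5, 6, 7} is a clique of size 5, and the vertices of any clique must share a bag in every tree decomposition; so some bag has ≥ 5 vertices and tw(G) ≥ 4. Therefore the treewidth is 4.

Treewidth 4.
One such decomposition:
Bags: B1 = {2, 3, 5, 6, 7}  B2 = {2, 3, 5, 6, 11}  B3 = {2, 3, 5, 7, 9}  B4 = {2, 3, 4, 5, 9}  B5 = {2, 5, 6, 7, 12}  B6 = {1, 2, 5, 6, 7}  B7 = {2, 3, 5, 6, 10}  B8 = {2, 3, 5, 8, 9}
Tree: B1–B2, B1–B3, B3–B4, B1–B5, B1–B6, B2–B7, B3–B8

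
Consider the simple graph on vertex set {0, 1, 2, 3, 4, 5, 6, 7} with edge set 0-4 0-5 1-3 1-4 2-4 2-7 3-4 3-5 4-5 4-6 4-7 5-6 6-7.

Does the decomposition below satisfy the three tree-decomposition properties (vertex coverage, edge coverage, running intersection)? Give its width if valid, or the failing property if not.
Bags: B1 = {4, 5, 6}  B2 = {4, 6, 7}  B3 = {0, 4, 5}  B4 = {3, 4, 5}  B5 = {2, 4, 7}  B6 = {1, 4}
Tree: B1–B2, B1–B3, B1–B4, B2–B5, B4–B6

A tree decomposition must satisfy three properties: every vertex lies in some bag; for every edge, both endpoints lie together in some bag; and for every vertex, the bags containing it form a connected subtree. Here edge (3,1) lies in no bag, so the decomposition is invalid.

No — edge (3,1) lies in no bag.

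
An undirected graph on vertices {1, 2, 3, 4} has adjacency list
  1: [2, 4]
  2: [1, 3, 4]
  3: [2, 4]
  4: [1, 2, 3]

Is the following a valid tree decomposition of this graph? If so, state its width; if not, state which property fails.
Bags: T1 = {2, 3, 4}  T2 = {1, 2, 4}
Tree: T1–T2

Vertex coverage: the bags together contain {1, 2, 3, 4}, the full vertex set. Edge coverage: each edge of G has both endpoints in at least one bag. Running intersection: for every vertex, the bags containing it form a connected subtree. All three properties hold, so this is a valid tree decomposition of width max|bag| − 1 = 2, and hence tw(G) ≤ 2.

Yes; width 2.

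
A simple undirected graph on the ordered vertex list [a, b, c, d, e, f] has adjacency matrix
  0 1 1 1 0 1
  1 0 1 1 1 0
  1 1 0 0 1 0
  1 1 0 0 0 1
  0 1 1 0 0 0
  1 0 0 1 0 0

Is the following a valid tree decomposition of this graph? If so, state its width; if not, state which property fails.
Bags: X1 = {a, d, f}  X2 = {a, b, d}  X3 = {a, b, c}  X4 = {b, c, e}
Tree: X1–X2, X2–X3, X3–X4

Checking the three conditions: (i) the bags cover all of {a, b, c, d, e, f}; (ii) for each edge, some bag contains both endpoints; (iii) the bags containing any fixed vertex form a subtree. All hold, so the decomposition is valid with width 3 − 1 = 2.

Yes; width 2.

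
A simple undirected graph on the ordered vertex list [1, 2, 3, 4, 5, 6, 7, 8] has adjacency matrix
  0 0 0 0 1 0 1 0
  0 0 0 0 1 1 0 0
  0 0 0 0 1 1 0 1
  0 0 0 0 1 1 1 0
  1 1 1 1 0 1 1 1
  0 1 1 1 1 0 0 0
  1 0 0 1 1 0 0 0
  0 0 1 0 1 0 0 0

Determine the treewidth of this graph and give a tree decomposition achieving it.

The largest bag has 3 vertices, giving width 2; this decomposition certifies tw(G) ≤ 2. On the other hand G contains the 3-clique {3, 5, 8}. A clique must lie in a single bag of any decomposition, so no decomposition can have width below 2. Therefore the treewidth is 2.

Treewidth 2.
One optimal decomposition is:
Bags: B1 = {4, 5, 7}  B2 = {4, 5, 6}  B3 = {3, 5, 6}  B4 = {3, 5, 8}  B5 = {2, 5, 6}  B6 = {1, 5, 7}
Tree: B1–B2, B2–B3, B3–B4, B3–B5, B1–B6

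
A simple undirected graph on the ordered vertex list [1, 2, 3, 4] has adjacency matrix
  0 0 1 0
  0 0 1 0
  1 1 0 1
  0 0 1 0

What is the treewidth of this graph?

A width-1 tree decomposition is:
Bags: B1 = {2, 3}  B2 = {3, 4}  B3 = {1, 3}
Tree: B1–B2, B1–B3
Every bag has size at most 2, so the width is 2 − 1 = 1 and tw(G) ≤ 1. Since G has at least one edge (e.g. 3–2), it is not an edgeless graph, so tw(G) ≥ 1. Combining the bounds, tw(G) = 1.

1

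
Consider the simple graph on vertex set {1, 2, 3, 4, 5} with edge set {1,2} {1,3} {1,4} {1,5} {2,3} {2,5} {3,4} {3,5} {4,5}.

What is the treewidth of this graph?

3

A width-3 tree decomposition is:
Bags: B1 = {1, 2, 3, 5}  B2 = {1, 3, 4, 5}
Tree: B1–B2
Every bag has size at most 4, so the width is 4 − 1 = 3 and tw(G) ≤ 3. For the lower bound, the 4 vertices {1, 2, 3, 5} are pairwise adjacent, and any tree decomposition puts a clique entirely inside one bag — forcing width ≥ 3. Hence tw(G) = 3 exactly.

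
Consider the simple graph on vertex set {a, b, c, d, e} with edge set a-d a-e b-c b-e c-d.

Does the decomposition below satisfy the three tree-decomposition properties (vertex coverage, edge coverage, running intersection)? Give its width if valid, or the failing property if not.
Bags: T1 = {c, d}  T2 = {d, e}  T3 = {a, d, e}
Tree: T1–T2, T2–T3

A tree decomposition must satisfy three properties: every vertex lies in some bag; for every edge, both endpoints lie together in some bag; and for every vertex, the bags containing it form a connected subtree. Here vertex b appears in no bag, so the decomposition is invalid.

No — vertex b appears in no bag.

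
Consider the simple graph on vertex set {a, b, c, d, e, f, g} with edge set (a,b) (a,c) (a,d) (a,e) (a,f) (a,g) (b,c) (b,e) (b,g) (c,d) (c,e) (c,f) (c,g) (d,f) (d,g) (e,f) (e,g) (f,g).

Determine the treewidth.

4

A width-4 tree decomposition is:
Bags: B1 = {a, c, e, f, g}  B2 = {a, b, c, e, g}  B3 = {a, c, d, f, g}
Tree: B1–B2, B1–B3
Every bag has size at most 5, so the width is 5 − 1 = 4 and tw(G) ≤ 4. Conversely, {a, c, d, f, g} is a clique of size 5, and the vertices of any clique must share a bag in every tree decomposition; so some bag has ≥ 5 vertices and tw(G) ≥ 4. Therefore the treewidth is 4.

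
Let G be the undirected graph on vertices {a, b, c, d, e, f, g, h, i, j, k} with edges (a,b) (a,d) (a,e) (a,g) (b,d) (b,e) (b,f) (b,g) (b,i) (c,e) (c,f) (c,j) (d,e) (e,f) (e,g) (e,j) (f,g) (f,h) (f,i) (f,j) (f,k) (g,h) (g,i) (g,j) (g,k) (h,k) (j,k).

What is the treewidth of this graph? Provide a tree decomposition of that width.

Treewidth 3.
Bags: B1 = {f, g, j, k}  B2 = {e, f, g, j}  B3 = {b, e, f, g}  B4 = {c, e, f, j}  B5 = {a, b, e, g}  B6 = {f, g, h, k}  B7 = {a, b, d, e}  B8 = {b, f, g, i}
Tree: B1–B2, B2–B3, B2–B4, B3–B5, B1–B6, B5–B7, B3–B8

The largest bag has 4 vertices, giving width 3; this decomposition certifies tw(G) ≤ 3. For the lower bound, the 4 vertices {a, b, d, e} are pairwise adjacent, and any tree decomposition puts a clique entirely inside one bag — forcing width ≥ 3. Combining the bounds, tw(G) = 3.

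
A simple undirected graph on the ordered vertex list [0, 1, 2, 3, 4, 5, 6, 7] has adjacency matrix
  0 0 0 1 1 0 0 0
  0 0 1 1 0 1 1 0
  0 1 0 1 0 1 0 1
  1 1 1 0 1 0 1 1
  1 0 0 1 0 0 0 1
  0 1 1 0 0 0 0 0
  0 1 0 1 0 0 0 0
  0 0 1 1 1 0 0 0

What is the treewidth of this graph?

2

A width-2 tree decomposition is:
Bags: B1 = {1, 2, 3}  B2 = {1, 2, 5}  B3 = {2, 3, 7}  B4 = {3, 4, 7}  B5 = {1, 3, 6}  B6 = {0, 3, 4}
Tree: B1–B2, B1–B3, B3–B4, B1–B5, B4–B6
The largest bag has 3 vertices, giving width 2; this decomposition certifies tw(G) ≤ 2. Conversely, {0, 3, 4} is a clique of size 3, and the vertices of any clique must share a bag in every tree decomposition; so some bag has ≥ 3 vertices and tw(G) ≥ 2. Hence tw(G) = 2 exactly.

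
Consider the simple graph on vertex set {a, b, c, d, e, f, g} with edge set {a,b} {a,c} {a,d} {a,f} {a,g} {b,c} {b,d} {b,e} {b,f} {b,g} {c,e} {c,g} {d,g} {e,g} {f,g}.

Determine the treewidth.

A width-3 tree decomposition is:
Bags: B1 = {a, b, f, g}  B2 = {a, b, c, g}  B3 = {b, c, e, g}  B4 = {a, b, d, g}
Tree: B1–B2, B2–B3, B2–B4
Each bag holds 4 vertices, so the decomposition has width 3, which upper-bounds the treewidth. For the lower bound, the 4 vertices {b, c, e, g} are pairwise adjacent, and any tree decomposition puts a clique entirely inside one bag — forcing width ≥ 3. Therefore the treewidth is 3.

3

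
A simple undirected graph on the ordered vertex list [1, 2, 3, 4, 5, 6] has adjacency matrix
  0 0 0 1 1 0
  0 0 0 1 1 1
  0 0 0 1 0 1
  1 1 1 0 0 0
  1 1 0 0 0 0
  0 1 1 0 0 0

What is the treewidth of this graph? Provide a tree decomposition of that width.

Treewidth 2.
One such decomposition:
Bags: B1 = {1, 2, 5}  B2 = {1, 2, 4}  B3 = {2, 4, 6}  B4 = {3, 4, 6}
Tree: B1–B2, B2–B3, B3–B4

The largest bag has 3 vertices, giving width 2; this decomposition certifies tw(G) ≤ 2. For the lower bound, G contains the cycle 5–1–4–2–5, so G is not a forest; only forests have treewidth ≤ 1, hence tw(G) ≥ 2. Hence tw(G) = 2 exactly.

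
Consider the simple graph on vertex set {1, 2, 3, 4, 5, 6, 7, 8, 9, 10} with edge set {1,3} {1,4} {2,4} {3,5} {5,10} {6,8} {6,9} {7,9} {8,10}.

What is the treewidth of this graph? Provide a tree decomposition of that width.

The largest bag has 2 vertices, giving width 1; this decomposition certifies tw(G) ≤ 1. Since G has at least one edge (e.g. 7–9), it is not an edgeless graph, so tw(G) ≥ 1. Therefore the treewidth is 1.

Treewidth 1.
One such decomposition:
Bags: B1 = {7, 9}  B2 = {6, 9}  B3 = {6, 8}  B4 = {8, 10}  B5 = {5, 10}  B6 = {3, 5}  B7 = {1, 3}  B8 = {1, 4}  B9 = {2, 4}
Tree: B1–B2, B2–B3, B3–B4, B4–B5, B5–B6, B6–B7, B7–B8, B8–B9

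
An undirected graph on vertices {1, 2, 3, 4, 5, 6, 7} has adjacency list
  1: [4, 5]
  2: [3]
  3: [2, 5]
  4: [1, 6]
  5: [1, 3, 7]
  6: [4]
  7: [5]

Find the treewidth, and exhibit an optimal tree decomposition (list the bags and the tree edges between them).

Treewidth 1.
One such decomposition:
Bags: B1 = {1, 5}  B2 = {5, 7}  B3 = {3, 5}  B4 = {1, 4}  B5 = {2, 3}  B6 = {4, 6}
Tree: B1–B2, B2–B3, B1–B4, B3–B5, B4–B6

Each bag holds 2 vertices, so the decomposition has width 1, which upper-bounds the treewidth. Any graph with an edge has treewidth ≥ 1, and G has the edge 5–1. Hence tw(G) = 1 exactly.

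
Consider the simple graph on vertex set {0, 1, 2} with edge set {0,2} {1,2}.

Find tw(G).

A width-1 tree decomposition is:
Bags: B1 = {0, 2}  B2 = {1, 2}
Tree: B1–B2
Every bag has size at most 2, so the width is 2 − 1 = 1 and tw(G) ≤ 1. Any graph with an edge has treewidth ≥ 1, and G has the edge 0–2. Therefore the treewidth is 1.

1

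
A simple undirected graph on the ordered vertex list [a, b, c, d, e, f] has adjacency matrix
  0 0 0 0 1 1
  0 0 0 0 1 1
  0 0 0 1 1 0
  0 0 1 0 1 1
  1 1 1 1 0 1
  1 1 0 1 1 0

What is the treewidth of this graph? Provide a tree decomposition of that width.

Treewidth 2.
Bags: B1 = {a, e, f}  B2 = {d, e, f}  B3 = {b, e, f}  B4 = {c, d, e}
Tree: B1–B2, B2–B3, B2–B4

The largest bag has 3 vertices, giving width 2; this decomposition certifies tw(G) ≤ 2. Conversely, {c, d, e} is a clique of size 3, and the vertices of any clique must share a bag in every tree decomposition; so some bag has ≥ 3 vertices and tw(G) ≥ 2. Hence tw(G) = 2 exactly.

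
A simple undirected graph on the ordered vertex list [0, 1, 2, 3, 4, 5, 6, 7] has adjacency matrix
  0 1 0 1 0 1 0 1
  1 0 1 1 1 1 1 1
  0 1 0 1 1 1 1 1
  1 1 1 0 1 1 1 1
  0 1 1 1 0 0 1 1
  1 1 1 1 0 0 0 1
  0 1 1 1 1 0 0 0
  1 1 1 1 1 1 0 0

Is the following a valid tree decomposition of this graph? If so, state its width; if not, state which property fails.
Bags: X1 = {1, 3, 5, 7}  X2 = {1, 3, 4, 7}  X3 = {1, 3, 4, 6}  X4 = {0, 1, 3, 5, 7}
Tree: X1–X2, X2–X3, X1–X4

A tree decomposition must satisfy three properties: every vertex lies in some bag; for every edge, both endpoints lie together in some bag; and for every vertex, the bags containing it form a connected subtree. Here vertex 2 appears in no bag, so the decomposition is invalid.

No — vertex 2 appears in no bag.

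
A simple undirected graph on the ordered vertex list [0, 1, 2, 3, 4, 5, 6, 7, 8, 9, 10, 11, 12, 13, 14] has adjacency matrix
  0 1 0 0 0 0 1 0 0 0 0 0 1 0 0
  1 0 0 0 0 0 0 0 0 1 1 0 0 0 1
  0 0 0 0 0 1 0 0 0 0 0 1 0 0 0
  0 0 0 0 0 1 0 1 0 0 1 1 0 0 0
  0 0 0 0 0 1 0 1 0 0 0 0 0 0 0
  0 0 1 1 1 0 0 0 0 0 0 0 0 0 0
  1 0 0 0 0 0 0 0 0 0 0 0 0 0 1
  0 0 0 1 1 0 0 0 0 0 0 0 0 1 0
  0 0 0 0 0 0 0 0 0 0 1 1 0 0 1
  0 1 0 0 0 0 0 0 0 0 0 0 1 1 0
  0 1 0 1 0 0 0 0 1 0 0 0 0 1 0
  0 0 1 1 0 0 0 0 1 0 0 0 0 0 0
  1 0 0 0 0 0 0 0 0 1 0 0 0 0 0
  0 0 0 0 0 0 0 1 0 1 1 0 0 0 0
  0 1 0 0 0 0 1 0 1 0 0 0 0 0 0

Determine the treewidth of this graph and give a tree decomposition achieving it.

Treewidth 3.
Bags: B1 = {0, 6, 12, 14}  B2 = {0, 1, 12, 14}  B3 = {1, 9, 12, 14}  B4 = {1, 8, 9, 14}  B5 = {1, 8, 9, 10}  B6 = {8, 9, 10, 13}  B7 = {8, 10, 11, 13}  B8 = {3, 10, 11, 13}  B9 = {3, 7, 11, 13}  B10 = {2, 3, 7, 11}  B11 = {2, 3, 5, 7}  B12 = {2, 4, 5, 7}
Tree: B1–B2, B2–B3, B3–B4, B4–B5, B5–B6, B6–B7, B7–B8, B8–B9, B9–B10, B10–B11, B11–B12

The largest bag has 4 vertices, giving width 3; this decomposition certifies tw(G) ≤ 3. For the lower bound: the 4 vertex sets {0,6,12}, {14}, {1}, {8,9,10,13} are disjoint, each induces a connected subgraph, and every pair is joined by at least one edge of G. Contracting each set to a single vertex therefore yields K_{4} as a minor, and since treewidth is minor-monotone, tw(G) ≥ tw(K_{4}) = 3. Combining the bounds, tw(G) = 3.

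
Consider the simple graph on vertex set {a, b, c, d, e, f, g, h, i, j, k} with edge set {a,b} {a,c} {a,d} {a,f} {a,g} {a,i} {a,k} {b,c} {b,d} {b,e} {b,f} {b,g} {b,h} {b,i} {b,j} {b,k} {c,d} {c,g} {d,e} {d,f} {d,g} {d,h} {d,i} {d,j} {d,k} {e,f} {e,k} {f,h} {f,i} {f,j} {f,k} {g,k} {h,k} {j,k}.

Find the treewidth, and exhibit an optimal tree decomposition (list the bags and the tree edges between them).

The largest bag has 5 vertices, giving width 4; this decomposition certifies tw(G) ≤ 4. Conversely, {a, b, c, d, g} is a clique of size 5, and the vertices of any clique must share a bag in every tree decomposition; so some bag has ≥ 5 vertices and tw(G) ≥ 4. Therefore the treewidth is 4.

Treewidth 4.
One such decomposition:
Bags: B1 = {b, d, f, j, k}  B2 = {a, b, d, f, k}  B3 = {a, b, d, f, i}  B4 = {b, d, e, f, k}  B5 = {a, b, d, g, k}  B6 = {a, b, c, d, g}  B7 = {b, d, f, h, k}
Tree: B1–B2, B2–B3, B2–B4, B2–B5, B5–B6, B2–B7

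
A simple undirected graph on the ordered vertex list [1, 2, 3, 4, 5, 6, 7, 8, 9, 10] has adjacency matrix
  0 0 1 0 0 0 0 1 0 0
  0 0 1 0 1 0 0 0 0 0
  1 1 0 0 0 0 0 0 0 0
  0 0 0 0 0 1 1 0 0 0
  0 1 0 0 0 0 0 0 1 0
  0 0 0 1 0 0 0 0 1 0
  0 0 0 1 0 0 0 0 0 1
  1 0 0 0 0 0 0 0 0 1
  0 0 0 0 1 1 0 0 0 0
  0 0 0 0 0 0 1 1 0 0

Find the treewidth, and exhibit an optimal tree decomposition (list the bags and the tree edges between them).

Treewidth 2.
Bags: B1 = {1, 2, 3}  B2 = {1, 2, 5}  B3 = {1, 5, 9}  B4 = {1, 6, 9}  B5 = {1, 4, 6}  B6 = {1, 4, 7}  B7 = {1, 7, 10}  B8 = {1, 8, 10}
Tree: B1–B2, B2–B3, B3–B4, B4–B5, B5–B6, B6–B7, B7–B8

Every bag has size at most 3, so the width is 3 − 1 = 2 and tw(G) ≤ 2. Since 1–3–2–5–9–6–4–7–10–8–1 is a cycle in G, G is not acyclic. Forests are exactly the graphs of treewidth ≤ 1, so tw(G) ≥ 2. Combining the bounds, tw(G) = 2.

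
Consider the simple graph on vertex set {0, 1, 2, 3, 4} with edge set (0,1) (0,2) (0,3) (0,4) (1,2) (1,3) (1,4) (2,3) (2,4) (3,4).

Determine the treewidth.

4

A width-4 tree decomposition is:
Bags: B1 = {0, 1, 2, 3, 4}
Tree: (single bag)
A single bag containing all 5 vertices is trivially a valid decomposition of width 4. For the lower bound, the 5 vertices {0, 1, 2, 3, 4} are pairwise adjacent, and any tree decomposition puts a clique entirely inside one bag — forcing width ≥ 4. Hence tw(G) = 4 exactly.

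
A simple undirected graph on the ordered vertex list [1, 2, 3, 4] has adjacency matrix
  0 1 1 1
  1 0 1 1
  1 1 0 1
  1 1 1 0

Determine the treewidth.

3

A width-3 tree decomposition is:
Bags: B1 = {1, 2, 3, 4}
Tree: (single bag)
A single bag containing all 4 vertices is trivially a valid decomposition of width 3. For the lower bound, the 4 vertices {1, 2, 3, 4} are pairwise adjacent, and any tree decomposition puts a clique entirely inside one bag — forcing width ≥ 3. The upper and lower bounds meet at 3, so that is the treewidth.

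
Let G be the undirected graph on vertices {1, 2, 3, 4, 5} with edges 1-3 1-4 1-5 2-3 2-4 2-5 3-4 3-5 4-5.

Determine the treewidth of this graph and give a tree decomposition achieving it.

Every bag has size at most 4, so the width is 4 − 1 = 3 and tw(G) ≤ 3. Conversely, {1, 3, 4, 5} is a clique of size 4, and the vertices of any clique must share a bag in every tree decomposition; so some bag has ≥ 4 vertices and tw(G) ≥ 3. Therefore the treewidth is 3.

Treewidth 3.
One optimal decomposition is:
Bags: B1 = {1, 3, 4, 5}  B2 = {2, 3, 4, 5}
Tree: B1–B2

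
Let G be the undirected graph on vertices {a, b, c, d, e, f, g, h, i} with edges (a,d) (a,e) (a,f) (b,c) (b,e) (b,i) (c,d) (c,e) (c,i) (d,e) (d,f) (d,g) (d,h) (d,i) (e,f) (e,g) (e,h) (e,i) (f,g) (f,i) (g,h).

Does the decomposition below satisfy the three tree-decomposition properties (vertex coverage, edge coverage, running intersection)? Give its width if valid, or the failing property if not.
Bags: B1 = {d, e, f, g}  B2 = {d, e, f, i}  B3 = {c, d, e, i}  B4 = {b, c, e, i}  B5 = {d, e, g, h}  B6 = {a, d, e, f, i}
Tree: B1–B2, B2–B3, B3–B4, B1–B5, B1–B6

No — bags containing vertex i are not connected in the tree.

A tree decomposition must satisfy three properties: every vertex lies in some bag; for every edge, both endpoints lie together in some bag; and for every vertex, the bags containing it form a connected subtree. Here bags containing vertex i are not connected in the tree, so the decomposition is invalid.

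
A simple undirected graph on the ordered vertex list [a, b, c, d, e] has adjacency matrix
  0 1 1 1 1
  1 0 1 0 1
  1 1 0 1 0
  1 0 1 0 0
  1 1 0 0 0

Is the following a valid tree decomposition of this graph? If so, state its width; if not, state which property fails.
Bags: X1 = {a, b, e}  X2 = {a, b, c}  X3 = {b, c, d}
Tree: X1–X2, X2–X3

No — edge (a,d) lies in no bag.

A tree decomposition must satisfy three properties: every vertex lies in some bag; for every edge, both endpoints lie together in some bag; and for every vertex, the bags containing it form a connected subtree. Here edge (a,d) lies in no bag, so the decomposition is invalid.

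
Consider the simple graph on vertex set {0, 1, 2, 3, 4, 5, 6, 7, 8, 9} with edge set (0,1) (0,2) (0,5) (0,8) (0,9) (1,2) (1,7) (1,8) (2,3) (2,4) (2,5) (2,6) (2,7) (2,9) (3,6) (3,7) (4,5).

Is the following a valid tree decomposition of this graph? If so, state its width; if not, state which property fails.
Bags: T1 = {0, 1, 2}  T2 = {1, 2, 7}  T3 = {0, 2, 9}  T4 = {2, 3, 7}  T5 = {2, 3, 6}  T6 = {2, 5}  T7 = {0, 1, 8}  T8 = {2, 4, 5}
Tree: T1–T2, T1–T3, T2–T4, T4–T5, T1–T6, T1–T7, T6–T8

A tree decomposition must satisfy three properties: every vertex lies in some bag; for every edge, both endpoints lie together in some bag; and for every vertex, the bags containing it form a connected subtree. Here edge (0,5) lies in no bag, so the decomposition is invalid.

No — edge (0,5) lies in no bag.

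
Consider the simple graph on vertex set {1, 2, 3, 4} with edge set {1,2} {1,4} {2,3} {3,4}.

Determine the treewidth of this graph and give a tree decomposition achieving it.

Treewidth 2.
One such decomposition:
Bags: B1 = {1, 2, 3}  B2 = {1, 3, 4}
Tree: B1–B2

Every bag has size at most 3, so the width is 3 − 1 = 2 and tw(G) ≤ 2. For the lower bound, G contains the cycle 1–2–3–4–1, so G is not a forest; only forests have treewidth ≤ 1, hence tw(G) ≥ 2. The upper and lower bounds meet at 2, so that is the treewidth.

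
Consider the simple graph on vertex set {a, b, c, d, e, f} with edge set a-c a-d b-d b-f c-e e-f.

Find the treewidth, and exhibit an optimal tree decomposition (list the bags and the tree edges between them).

Every bag has size at most 3, so the width is 3 − 1 = 2 and tw(G) ≤ 2. For the lower bound, G contains the cycle c–e–f–b–d–a–c, so G is not a forest; only forests have treewidth ≤ 1, hence tw(G) ≥ 2. Combining the bounds, tw(G) = 2.

Treewidth 2.
Bags: B1 = {c, e, f}  B2 = {b, c, f}  B3 = {b, c, d}  B4 = {a, c, d}
Tree: B1–B2, B2–B3, B3–B4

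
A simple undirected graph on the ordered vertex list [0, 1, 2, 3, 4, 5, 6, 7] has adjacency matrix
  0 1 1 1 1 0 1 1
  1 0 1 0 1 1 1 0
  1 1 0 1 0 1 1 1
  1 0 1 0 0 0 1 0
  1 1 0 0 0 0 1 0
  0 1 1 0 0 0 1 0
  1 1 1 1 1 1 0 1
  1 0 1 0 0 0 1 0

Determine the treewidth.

3

A width-3 tree decomposition is:
Bags: B1 = {0, 1, 2, 6}  B2 = {0, 2, 3, 6}  B3 = {1, 2, 5, 6}  B4 = {0, 1, 4, 6}  B5 = {0, 2, 6, 7}
Tree: B1–B2, B1–B3, B1–B4, B2–B5
Every bag has size at most 4, so the width is 4 − 1 = 3 and tw(G) ≤ 3. Conversely, {0, 1, 2, 6} is a clique of size 4, and the vertices of any clique must share a bag in every tree decomposition; so some bag has ≥ 4 vertices and tw(G) ≥ 3. The upper and lower bounds meet at 3, so that is the treewidth.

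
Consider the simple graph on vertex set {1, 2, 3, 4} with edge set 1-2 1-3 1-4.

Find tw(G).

1

A width-1 tree decomposition is:
Bags: B1 = {1, 3}  B2 = {1, 2}  B3 = {1, 4}
Tree: B1–B2, B1–B3
Each bag holds 2 vertices, so the decomposition has width 1, which upper-bounds the treewidth. Since G has at least one edge (e.g. 1–3), it is not an edgeless graph, so tw(G) ≥ 1. The upper and lower bounds meet at 1, so that is the treewidth.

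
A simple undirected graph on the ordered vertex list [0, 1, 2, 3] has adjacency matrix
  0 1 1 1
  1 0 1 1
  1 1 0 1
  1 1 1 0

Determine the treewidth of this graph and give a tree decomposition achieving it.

A single bag containing all 4 vertices is trivially a valid decomposition of width 3. On the other hand G contains the 4-clique {0, 1, 2, 3}. A clique must lie in a single bag of any decomposition, so no decomposition can have width below 3. Combining the bounds, tw(G) = 3.

Treewidth 3.
One optimal decomposition is:
Bags: B1 = {0, 1, 2, 3}
Tree: (single bag)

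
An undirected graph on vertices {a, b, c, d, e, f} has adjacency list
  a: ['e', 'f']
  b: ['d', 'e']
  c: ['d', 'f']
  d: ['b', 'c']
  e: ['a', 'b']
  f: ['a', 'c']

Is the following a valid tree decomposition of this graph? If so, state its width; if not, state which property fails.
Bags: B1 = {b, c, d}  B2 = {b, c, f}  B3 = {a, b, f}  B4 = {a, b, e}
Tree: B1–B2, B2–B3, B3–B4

Yes; width 2.

Every vertex of G appears in some bag (union = {a, b, c, d, e, f}); every edge is covered by a bag; and for each vertex v the set of bags containing v is connected in the bag tree. The decomposition is therefore valid. The largest bag has 3 vertices, so the width is 2.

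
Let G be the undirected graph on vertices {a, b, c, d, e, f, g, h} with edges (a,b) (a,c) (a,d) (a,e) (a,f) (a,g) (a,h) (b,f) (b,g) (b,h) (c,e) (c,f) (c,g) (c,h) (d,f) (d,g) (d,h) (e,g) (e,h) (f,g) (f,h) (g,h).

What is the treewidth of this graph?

A width-4 tree decomposition is:
Bags: B1 = {a, c, f, g, h}  B2 = {a, d, f, g, h}  B3 = {a, c, e, g, h}  B4 = {a, b, f, g, h}
Tree: B1–B2, B1–B3, B1–B4
The largest bag has 5 vertices, giving width 4; this decomposition certifies tw(G) ≤ 4. Conversely, {a, c, e, g, h} is a clique of size 5, and the vertices of any clique must share a bag in every tree decomposition; so some bag has ≥ 5 vertices and tw(G) ≥ 4. Combining the bounds, tw(G) = 4.

4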